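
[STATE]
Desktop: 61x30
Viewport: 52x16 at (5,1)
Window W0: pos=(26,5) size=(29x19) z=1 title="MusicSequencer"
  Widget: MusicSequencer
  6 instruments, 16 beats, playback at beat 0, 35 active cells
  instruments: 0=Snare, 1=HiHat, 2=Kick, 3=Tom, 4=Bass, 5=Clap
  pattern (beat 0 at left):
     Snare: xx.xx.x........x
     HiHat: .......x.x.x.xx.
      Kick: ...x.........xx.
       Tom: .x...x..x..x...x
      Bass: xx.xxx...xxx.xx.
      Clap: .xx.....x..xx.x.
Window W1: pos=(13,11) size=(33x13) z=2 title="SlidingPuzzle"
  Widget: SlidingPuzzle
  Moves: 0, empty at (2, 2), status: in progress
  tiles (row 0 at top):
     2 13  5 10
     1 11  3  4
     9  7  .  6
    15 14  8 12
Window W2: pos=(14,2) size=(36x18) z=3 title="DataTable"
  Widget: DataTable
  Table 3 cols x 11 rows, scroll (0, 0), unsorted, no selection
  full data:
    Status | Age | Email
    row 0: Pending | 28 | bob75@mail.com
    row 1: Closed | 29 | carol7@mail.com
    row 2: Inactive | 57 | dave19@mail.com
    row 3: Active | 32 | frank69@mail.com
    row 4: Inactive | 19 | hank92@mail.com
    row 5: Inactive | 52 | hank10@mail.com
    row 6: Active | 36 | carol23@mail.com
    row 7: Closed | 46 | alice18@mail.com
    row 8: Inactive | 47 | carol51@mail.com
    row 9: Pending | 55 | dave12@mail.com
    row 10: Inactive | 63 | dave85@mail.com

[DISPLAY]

                                                    
         ┏━━━━━━━━━━━━━━━━━━━━━━━━━━━━━━━━━━┓       
         ┃ DataTable                        ┃       
         ┠──────────────────────────────────┨       
         ┃Status  │Age│Email                ┃━━━━┓  
         ┃────────┼───┼────────────────     ┃    ┃  
         ┃Pending │28 │bob75@mail.com       ┃────┨  
         ┃Closed  │29 │carol7@mail.com      ┃    ┃  
         ┃Inactive│57 │dave19@mail.com      ┃    ┃  
         ┃Active  │32 │frank69@mail.com     ┃    ┃  
        ┏┃Inactive│19 │hank92@mail.com      ┃    ┃  
        ┃┃Inactive│52 │hank10@mail.com      ┃    ┃  
        ┠┃Active  │36 │carol23@mail.com     ┃    ┃  
        ┃┃Closed  │46 │alice18@mail.com     ┃    ┃  
        ┃┃Inactive│47 │carol51@mail.com     ┃    ┃  
        ┃┃Pending │55 │dave12@mail.com      ┃    ┃  


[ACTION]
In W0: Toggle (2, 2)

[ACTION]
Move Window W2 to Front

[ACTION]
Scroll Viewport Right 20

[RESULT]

                                                    
     ┏━━━━━━━━━━━━━━━━━━━━━━━━━━━━━━━━━━┓           
     ┃ DataTable                        ┃           
     ┠──────────────────────────────────┨           
     ┃Status  │Age│Email                ┃━━━━┓      
     ┃────────┼───┼────────────────     ┃    ┃      
     ┃Pending │28 │bob75@mail.com       ┃────┨      
     ┃Closed  │29 │carol7@mail.com      ┃    ┃      
     ┃Inactive│57 │dave19@mail.com      ┃    ┃      
     ┃Active  │32 │frank69@mail.com     ┃    ┃      
    ┏┃Inactive│19 │hank92@mail.com      ┃    ┃      
    ┃┃Inactive│52 │hank10@mail.com      ┃    ┃      
    ┠┃Active  │36 │carol23@mail.com     ┃    ┃      
    ┃┃Closed  │46 │alice18@mail.com     ┃    ┃      
    ┃┃Inactive│47 │carol51@mail.com     ┃    ┃      
    ┃┃Pending │55 │dave12@mail.com      ┃    ┃      


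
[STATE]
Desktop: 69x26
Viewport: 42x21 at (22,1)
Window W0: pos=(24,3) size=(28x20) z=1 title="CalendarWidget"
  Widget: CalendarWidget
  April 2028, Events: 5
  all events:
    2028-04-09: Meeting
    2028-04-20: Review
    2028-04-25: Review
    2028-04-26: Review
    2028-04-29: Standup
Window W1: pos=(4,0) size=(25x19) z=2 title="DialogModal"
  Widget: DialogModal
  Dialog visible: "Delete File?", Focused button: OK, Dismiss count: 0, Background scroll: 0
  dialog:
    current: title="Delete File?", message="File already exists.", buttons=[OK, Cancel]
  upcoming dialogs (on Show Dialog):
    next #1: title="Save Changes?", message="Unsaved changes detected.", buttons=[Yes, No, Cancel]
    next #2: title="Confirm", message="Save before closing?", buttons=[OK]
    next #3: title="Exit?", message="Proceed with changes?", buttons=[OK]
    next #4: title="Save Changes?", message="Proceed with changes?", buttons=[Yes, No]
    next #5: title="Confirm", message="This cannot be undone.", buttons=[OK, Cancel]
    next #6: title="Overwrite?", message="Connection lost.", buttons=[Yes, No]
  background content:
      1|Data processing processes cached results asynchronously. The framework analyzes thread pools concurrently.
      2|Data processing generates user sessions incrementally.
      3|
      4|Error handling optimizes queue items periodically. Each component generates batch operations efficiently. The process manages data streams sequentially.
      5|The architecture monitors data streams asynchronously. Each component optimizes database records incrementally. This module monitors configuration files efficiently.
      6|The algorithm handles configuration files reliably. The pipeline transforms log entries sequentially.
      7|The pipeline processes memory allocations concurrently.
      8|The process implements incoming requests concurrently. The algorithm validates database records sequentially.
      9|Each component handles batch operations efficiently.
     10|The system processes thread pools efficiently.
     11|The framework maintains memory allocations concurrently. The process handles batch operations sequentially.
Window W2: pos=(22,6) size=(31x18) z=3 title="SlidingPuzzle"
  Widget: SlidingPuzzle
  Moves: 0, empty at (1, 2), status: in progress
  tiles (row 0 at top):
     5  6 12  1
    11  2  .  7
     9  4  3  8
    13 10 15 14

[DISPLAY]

      ┃                                   
──────┨                                   
rocess┃━━━━━━━━━━━━━━━━━━━━━━┓            
enerat┃endarWidget           ┃            
      ┃──────────────────────┨            
┏━━━━━━━━━━━━━━━━━━━━━━━━━━━━━┓           
┃ SlidingPuzzle               ┃           
┠─────────────────────────────┨           
┃┌────┬────┬────┬────┐        ┃           
┃│  5 │  6 │ 12 │  1 │        ┃           
┃├────┼────┼────┼────┤        ┃           
┃│ 11 │  2 │    │  7 │        ┃           
┃├────┼────┼────┼────┤        ┃           
┃│  9 │  4 │  3 │  8 │        ┃           
┃├────┼────┼────┼────┤        ┃           
┃│ 13 │ 10 │ 15 │ 14 │        ┃           
┃└────┴────┴────┴────┘        ┃           
┃Moves: 0                     ┃           
┃                             ┃           
┃                             ┃           
┃                             ┃           


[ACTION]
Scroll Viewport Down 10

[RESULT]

      ┃──────────────────────┨            
┏━━━━━━━━━━━━━━━━━━━━━━━━━━━━━┓           
┃ SlidingPuzzle               ┃           
┠─────────────────────────────┨           
┃┌────┬────┬────┬────┐        ┃           
┃│  5 │  6 │ 12 │  1 │        ┃           
┃├────┼────┼────┼────┤        ┃           
┃│ 11 │  2 │    │  7 │        ┃           
┃├────┼────┼────┼────┤        ┃           
┃│  9 │  4 │  3 │  8 │        ┃           
┃├────┼────┼────┼────┤        ┃           
┃│ 13 │ 10 │ 15 │ 14 │        ┃           
┃└────┴────┴────┴────┘        ┃           
┃Moves: 0                     ┃           
┃                             ┃           
┃                             ┃           
┃                             ┃           
┃                             ┃           
┗━━━━━━━━━━━━━━━━━━━━━━━━━━━━━┛           
                                          
                                          


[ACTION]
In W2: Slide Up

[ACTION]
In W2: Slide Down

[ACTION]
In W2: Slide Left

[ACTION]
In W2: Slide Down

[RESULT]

      ┃──────────────────────┨            
┏━━━━━━━━━━━━━━━━━━━━━━━━━━━━━┓           
┃ SlidingPuzzle               ┃           
┠─────────────────────────────┨           
┃┌────┬────┬────┬────┐        ┃           
┃│  5 │  6 │ 12 │    │        ┃           
┃├────┼────┼────┼────┤        ┃           
┃│ 11 │  2 │  7 │  1 │        ┃           
┃├────┼────┼────┼────┤        ┃           
┃│  9 │  4 │  3 │  8 │        ┃           
┃├────┼────┼────┼────┤        ┃           
┃│ 13 │ 10 │ 15 │ 14 │        ┃           
┃└────┴────┴────┴────┘        ┃           
┃Moves: 4                     ┃           
┃                             ┃           
┃                             ┃           
┃                             ┃           
┃                             ┃           
┗━━━━━━━━━━━━━━━━━━━━━━━━━━━━━┛           
                                          
                                          


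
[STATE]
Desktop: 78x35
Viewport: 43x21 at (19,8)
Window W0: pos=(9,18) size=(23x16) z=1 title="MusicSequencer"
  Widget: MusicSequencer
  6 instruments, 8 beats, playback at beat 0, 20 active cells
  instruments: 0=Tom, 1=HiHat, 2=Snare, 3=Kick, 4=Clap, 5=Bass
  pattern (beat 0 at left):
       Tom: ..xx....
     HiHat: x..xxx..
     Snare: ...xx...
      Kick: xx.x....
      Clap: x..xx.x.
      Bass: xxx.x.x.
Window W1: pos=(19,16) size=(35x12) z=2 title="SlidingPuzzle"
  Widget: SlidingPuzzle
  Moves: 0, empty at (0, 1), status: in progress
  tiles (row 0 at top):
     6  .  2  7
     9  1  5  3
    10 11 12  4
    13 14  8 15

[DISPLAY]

                                           
                                           
                                           
                                           
                                           
                                           
                                           
                                           
┏━━━━━━━━━━━━━━━━━━━━━━━━━━━━━━━━━┓        
┃ SlidingPuzzle                   ┃        
┠─────────────────────────────────┨        
┃┌────┬────┬────┬────┐            ┃        
┃│  6 │    │  2 │  7 │            ┃        
┃├────┼────┼────┼────┤            ┃        
┃│  9 │  1 │  5 │  3 │            ┃        
┃├────┼────┼────┼────┤            ┃        
┃│ 10 │ 11 │ 12 │  4 │            ┃        
┃├────┼────┼────┼────┤            ┃        
┃│ 13 │ 14 │  8 │ 15 │            ┃        
┗━━━━━━━━━━━━━━━━━━━━━━━━━━━━━━━━━┛        
            ┃                              


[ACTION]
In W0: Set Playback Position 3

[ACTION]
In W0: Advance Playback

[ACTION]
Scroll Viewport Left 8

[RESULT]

                                           
                                           
                                           
                                           
                                           
                                           
                                           
                                           
        ┏━━━━━━━━━━━━━━━━━━━━━━━━━━━━━━━━━┓
        ┃ SlidingPuzzle                   ┃
━━━━━━━━┠─────────────────────────────────┨
MusicSeq┃┌────┬────┬────┬────┐            ┃
────────┃│  6 │    │  2 │  7 │            ┃
     012┃├────┼────┼────┼────┤            ┃
  Tom··█┃│  9 │  1 │  5 │  3 │            ┃
HiHat█··┃├────┼────┼────┼────┤            ┃
Snare···┃│ 10 │ 11 │ 12 │  4 │            ┃
 Kick██·┃├────┼────┼────┼────┤            ┃
 Clap█··┃│ 13 │ 14 │  8 │ 15 │            ┃
 Bass███┗━━━━━━━━━━━━━━━━━━━━━━━━━━━━━━━━━┛
                    ┃                      


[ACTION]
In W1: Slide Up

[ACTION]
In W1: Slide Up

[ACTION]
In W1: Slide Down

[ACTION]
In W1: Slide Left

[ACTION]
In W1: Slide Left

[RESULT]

                                           
                                           
                                           
                                           
                                           
                                           
                                           
                                           
        ┏━━━━━━━━━━━━━━━━━━━━━━━━━━━━━━━━━┓
        ┃ SlidingPuzzle                   ┃
━━━━━━━━┠─────────────────────────────────┨
MusicSeq┃┌────┬────┬────┬────┐            ┃
────────┃│  6 │  1 │  2 │  7 │            ┃
     012┃├────┼────┼────┼────┤            ┃
  Tom··█┃│  9 │  5 │  3 │    │            ┃
HiHat█··┃├────┼────┼────┼────┤            ┃
Snare···┃│ 10 │ 11 │ 12 │  4 │            ┃
 Kick██·┃├────┼────┼────┼────┤            ┃
 Clap█··┃│ 13 │ 14 │  8 │ 15 │            ┃
 Bass███┗━━━━━━━━━━━━━━━━━━━━━━━━━━━━━━━━━┛
                    ┃                      


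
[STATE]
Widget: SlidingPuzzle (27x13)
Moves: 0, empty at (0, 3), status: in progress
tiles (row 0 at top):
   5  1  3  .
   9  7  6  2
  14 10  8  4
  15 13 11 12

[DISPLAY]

┌────┬────┬────┬────┐      
│  5 │  1 │  3 │    │      
├────┼────┼────┼────┤      
│  9 │  7 │  6 │  2 │      
├────┼────┼────┼────┤      
│ 14 │ 10 │  8 │  4 │      
├────┼────┼────┼────┤      
│ 15 │ 13 │ 11 │ 12 │      
└────┴────┴────┴────┘      
Moves: 0                   
                           
                           
                           


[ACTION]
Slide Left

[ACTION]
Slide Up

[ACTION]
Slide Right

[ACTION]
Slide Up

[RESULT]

┌────┬────┬────┬────┐      
│  5 │  1 │  3 │  2 │      
├────┼────┼────┼────┤      
│  9 │  7 │  8 │  6 │      
├────┼────┼────┼────┤      
│ 14 │ 10 │    │  4 │      
├────┼────┼────┼────┤      
│ 15 │ 13 │ 11 │ 12 │      
└────┴────┴────┴────┘      
Moves: 3                   
                           
                           
                           


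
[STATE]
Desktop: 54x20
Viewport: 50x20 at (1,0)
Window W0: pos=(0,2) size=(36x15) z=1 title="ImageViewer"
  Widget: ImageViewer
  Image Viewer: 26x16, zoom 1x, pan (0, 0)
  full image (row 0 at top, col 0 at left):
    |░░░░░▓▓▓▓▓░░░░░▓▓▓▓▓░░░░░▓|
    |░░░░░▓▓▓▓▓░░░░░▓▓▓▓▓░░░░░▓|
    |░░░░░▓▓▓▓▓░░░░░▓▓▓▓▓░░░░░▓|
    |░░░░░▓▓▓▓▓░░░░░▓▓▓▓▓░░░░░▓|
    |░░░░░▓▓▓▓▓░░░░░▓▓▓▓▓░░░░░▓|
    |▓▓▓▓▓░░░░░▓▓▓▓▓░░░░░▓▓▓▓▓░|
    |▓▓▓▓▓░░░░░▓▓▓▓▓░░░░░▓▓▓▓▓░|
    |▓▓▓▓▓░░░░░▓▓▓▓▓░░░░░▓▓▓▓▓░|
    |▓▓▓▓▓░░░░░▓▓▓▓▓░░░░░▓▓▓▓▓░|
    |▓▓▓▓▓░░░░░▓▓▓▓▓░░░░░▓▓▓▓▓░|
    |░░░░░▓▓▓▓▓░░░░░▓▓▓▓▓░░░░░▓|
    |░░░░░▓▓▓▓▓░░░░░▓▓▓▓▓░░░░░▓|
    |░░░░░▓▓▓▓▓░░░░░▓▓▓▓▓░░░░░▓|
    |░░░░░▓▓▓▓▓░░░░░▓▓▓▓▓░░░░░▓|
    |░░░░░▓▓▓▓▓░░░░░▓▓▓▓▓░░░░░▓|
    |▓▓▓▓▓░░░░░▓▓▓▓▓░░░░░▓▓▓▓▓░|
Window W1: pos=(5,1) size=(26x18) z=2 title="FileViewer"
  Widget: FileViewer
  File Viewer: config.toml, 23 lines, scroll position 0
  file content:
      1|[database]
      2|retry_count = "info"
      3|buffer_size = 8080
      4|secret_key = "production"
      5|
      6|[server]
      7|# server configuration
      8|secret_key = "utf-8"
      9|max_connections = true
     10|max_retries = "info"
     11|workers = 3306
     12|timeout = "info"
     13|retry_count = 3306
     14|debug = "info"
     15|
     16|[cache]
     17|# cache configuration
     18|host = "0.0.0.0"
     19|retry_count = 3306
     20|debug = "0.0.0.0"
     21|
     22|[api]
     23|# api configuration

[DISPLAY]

                                                  
    ┏━━━━━━━━━━━━━━━━━━━━━━━━┓                    
━━━━┃ FileViewer             ┃━━━━┓               
 Ima┠────────────────────────┨    ┃               
────┃[database]             ▲┃────┨               
░░░░┃retry_count = "info"   █┃    ┃               
░░░░┃buffer_size = 8080     ░┃    ┃               
░░░░┃secret_key = "productio░┃    ┃               
░░░░┃                       ░┃    ┃               
░░░░┃[server]               ░┃    ┃               
▓▓▓▓┃# server configuration ░┃    ┃               
▓▓▓▓┃secret_key = "utf-8"   ░┃    ┃               
▓▓▓▓┃max_connections = true ░┃    ┃               
▓▓▓▓┃max_retries = "info"   ░┃    ┃               
▓▓▓▓┃workers = 3306         ░┃    ┃               
░░░░┃timeout = "info"       ░┃    ┃               
━━━━┃retry_count = 3306     ░┃━━━━┛               
    ┃debug = "info"         ▼┃                    
    ┗━━━━━━━━━━━━━━━━━━━━━━━━┛                    
                                                  


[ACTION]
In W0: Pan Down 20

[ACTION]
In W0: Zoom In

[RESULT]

                                                  
    ┏━━━━━━━━━━━━━━━━━━━━━━━━┓                    
━━━━┃ FileViewer             ┃━━━━┓               
 Ima┠────────────────────────┨    ┃               
────┃[database]             ▲┃────┨               
░░░░┃retry_count = "info"   █┃▓▓▓▓┃               
░░░░┃buffer_size = 8080     ░┃▓▓▓▓┃               
░░░░┃secret_key = "productio░┃▓▓▓▓┃               
░░░░┃                       ░┃▓▓▓▓┃               
░░░░┃[server]               ░┃▓▓▓▓┃               
░░░░┃# server configuration ░┃▓▓▓▓┃               
░░░░┃secret_key = "utf-8"   ░┃▓▓▓▓┃               
░░░░┃max_connections = true ░┃▓▓▓▓┃               
░░░░┃max_retries = "info"   ░┃▓▓▓▓┃               
░░░░┃workers = 3306         ░┃▓▓▓▓┃               
▓▓▓▓┃timeout = "info"       ░┃░░░░┃               
━━━━┃retry_count = 3306     ░┃━━━━┛               
    ┃debug = "info"         ▼┃                    
    ┗━━━━━━━━━━━━━━━━━━━━━━━━┛                    
                                                  


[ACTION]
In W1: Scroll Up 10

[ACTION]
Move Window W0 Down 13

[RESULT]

                                                  
    ┏━━━━━━━━━━━━━━━━━━━━━━━━┓                    
    ┃ FileViewer             ┃                    
    ┠────────────────────────┨                    
    ┃[database]             ▲┃                    
━━━━┃retry_count = "info"   █┃━━━━┓               
 Ima┃buffer_size = 8080     ░┃    ┃               
────┃secret_key = "productio░┃────┨               
░░░░┃                       ░┃▓▓▓▓┃               
░░░░┃[server]               ░┃▓▓▓▓┃               
░░░░┃# server configuration ░┃▓▓▓▓┃               
░░░░┃secret_key = "utf-8"   ░┃▓▓▓▓┃               
░░░░┃max_connections = true ░┃▓▓▓▓┃               
░░░░┃max_retries = "info"   ░┃▓▓▓▓┃               
░░░░┃workers = 3306         ░┃▓▓▓▓┃               
░░░░┃timeout = "info"       ░┃▓▓▓▓┃               
░░░░┃retry_count = 3306     ░┃▓▓▓▓┃               
░░░░┃debug = "info"         ▼┃▓▓▓▓┃               
▓▓▓▓┗━━━━━━━━━━━━━━━━━━━━━━━━┛░░░░┃               
━━━━━━━━━━━━━━━━━━━━━━━━━━━━━━━━━━┛               


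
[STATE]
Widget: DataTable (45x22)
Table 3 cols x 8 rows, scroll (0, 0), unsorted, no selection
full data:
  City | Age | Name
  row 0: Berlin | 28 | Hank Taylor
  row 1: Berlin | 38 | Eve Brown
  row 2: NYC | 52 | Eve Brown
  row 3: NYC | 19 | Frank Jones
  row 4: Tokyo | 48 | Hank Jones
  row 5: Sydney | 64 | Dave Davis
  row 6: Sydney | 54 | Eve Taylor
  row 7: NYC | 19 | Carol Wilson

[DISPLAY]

City  │Age│Name                              
──────┼───┼────────────                      
Berlin│28 │Hank Taylor                       
Berlin│38 │Eve Brown                         
NYC   │52 │Eve Brown                         
NYC   │19 │Frank Jones                       
Tokyo │48 │Hank Jones                        
Sydney│64 │Dave Davis                        
Sydney│54 │Eve Taylor                        
NYC   │19 │Carol Wilson                      
                                             
                                             
                                             
                                             
                                             
                                             
                                             
                                             
                                             
                                             
                                             
                                             


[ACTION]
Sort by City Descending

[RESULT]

City ▼│Age│Name                              
──────┼───┼────────────                      
Tokyo │48 │Hank Jones                        
Sydney│64 │Dave Davis                        
Sydney│54 │Eve Taylor                        
NYC   │52 │Eve Brown                         
NYC   │19 │Frank Jones                       
NYC   │19 │Carol Wilson                      
Berlin│28 │Hank Taylor                       
Berlin│38 │Eve Brown                         
                                             
                                             
                                             
                                             
                                             
                                             
                                             
                                             
                                             
                                             
                                             
                                             


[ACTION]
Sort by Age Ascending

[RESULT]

City  │Ag▲│Name                              
──────┼───┼────────────                      
NYC   │19 │Frank Jones                       
NYC   │19 │Carol Wilson                      
Berlin│28 │Hank Taylor                       
Berlin│38 │Eve Brown                         
Tokyo │48 │Hank Jones                        
NYC   │52 │Eve Brown                         
Sydney│54 │Eve Taylor                        
Sydney│64 │Dave Davis                        
                                             
                                             
                                             
                                             
                                             
                                             
                                             
                                             
                                             
                                             
                                             
                                             


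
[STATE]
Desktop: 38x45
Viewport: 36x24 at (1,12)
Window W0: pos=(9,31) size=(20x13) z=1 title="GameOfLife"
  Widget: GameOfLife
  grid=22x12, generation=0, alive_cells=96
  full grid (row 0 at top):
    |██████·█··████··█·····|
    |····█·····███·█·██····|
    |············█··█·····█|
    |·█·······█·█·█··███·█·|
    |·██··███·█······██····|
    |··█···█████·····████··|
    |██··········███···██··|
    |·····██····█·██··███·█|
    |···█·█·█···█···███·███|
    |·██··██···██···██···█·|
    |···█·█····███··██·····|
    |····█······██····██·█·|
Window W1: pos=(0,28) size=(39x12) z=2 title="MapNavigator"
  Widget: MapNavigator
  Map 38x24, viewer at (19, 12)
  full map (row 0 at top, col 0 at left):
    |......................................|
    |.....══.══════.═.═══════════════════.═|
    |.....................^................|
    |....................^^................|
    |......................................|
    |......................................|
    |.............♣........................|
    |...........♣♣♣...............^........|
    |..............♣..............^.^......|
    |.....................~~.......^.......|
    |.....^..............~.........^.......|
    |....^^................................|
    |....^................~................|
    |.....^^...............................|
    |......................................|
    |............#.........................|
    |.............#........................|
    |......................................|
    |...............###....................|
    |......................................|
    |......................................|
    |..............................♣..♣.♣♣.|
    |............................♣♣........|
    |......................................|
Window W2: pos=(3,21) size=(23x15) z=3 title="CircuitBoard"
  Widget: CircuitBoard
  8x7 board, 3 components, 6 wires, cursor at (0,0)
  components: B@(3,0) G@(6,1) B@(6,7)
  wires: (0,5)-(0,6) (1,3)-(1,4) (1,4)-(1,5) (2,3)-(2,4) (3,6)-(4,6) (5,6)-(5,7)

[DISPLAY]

                                    
                                    
                                    
                                    
                                    
                                    
                                    
                                    
                                    
  ┏━━━━━━━━━━━━━━━━━━━━━┓           
  ┃ CircuitBoard        ┃           
  ┠─────────────────────┨           
  ┃   0 1 2 3 4 5 6 7   ┃           
  ┃0  [.]               ┃           
  ┃                     ┃           
  ┃1               · ─ ·┃           
━━┃                     ┃━━━━━━━━━━━
 M┃2               · ─ ·┃           
──┃                     ┃───────────
..┃3   B                ┃...^.^.....
..┃                     ┃....^......
..┃4                    ┃....^......
..┃                     ┃...........
..┗━━━━━━━━━━━━━━━━━━━━━┛...........


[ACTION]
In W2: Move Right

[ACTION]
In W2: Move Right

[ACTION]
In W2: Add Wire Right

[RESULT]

                                    
                                    
                                    
                                    
                                    
                                    
                                    
                                    
                                    
  ┏━━━━━━━━━━━━━━━━━━━━━┓           
  ┃ CircuitBoard        ┃           
  ┠─────────────────────┨           
  ┃   0 1 2 3 4 5 6 7   ┃           
  ┃0          [.]─ ·    ┃           
  ┃                     ┃           
  ┃1               · ─ ·┃           
━━┃                     ┃━━━━━━━━━━━
 M┃2               · ─ ·┃           
──┃                     ┃───────────
..┃3   B                ┃...^.^.....
..┃                     ┃....^......
..┃4                    ┃....^......
..┃                     ┃...........
..┗━━━━━━━━━━━━━━━━━━━━━┛...........


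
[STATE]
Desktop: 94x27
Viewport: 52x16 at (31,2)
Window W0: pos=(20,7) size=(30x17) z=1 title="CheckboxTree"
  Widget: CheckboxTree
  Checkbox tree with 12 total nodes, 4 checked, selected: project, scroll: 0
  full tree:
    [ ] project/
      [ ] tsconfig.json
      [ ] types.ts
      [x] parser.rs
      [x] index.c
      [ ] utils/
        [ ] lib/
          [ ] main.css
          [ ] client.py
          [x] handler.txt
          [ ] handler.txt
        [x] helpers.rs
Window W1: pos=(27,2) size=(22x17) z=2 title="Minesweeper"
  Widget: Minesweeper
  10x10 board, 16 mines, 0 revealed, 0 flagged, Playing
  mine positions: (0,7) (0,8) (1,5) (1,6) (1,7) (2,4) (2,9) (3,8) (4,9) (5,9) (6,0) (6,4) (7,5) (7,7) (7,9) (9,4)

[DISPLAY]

━━━━━━━━━━━━━━━━━┓                                  
nesweeper        ┃                                  
─────────────────┨                                  
■■■■■■■          ┃                                  
■■■■■■■          ┃                                  
■■■■■■■          ┃┓                                 
■■■■■■■          ┃┃                                 
■■■■■■■          ┃┨                                 
■■■■■■■          ┃┃                                 
■■■■■■■          ┃┃                                 
■■■■■■■          ┃┃                                 
■■■■■■■          ┃┃                                 
■■■■■■■          ┃┃                                 
                 ┃┃                                 
                 ┃┃                                 
                 ┃┃                                 


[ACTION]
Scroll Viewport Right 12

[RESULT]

━━━━━━┓                                             
      ┃                                             
──────┨                                             
      ┃                                             
      ┃                                             
      ┃┓                                            
      ┃┃                                            
      ┃┨                                            
      ┃┃                                            
      ┃┃                                            
      ┃┃                                            
      ┃┃                                            
      ┃┃                                            
      ┃┃                                            
      ┃┃                                            
      ┃┃                                            


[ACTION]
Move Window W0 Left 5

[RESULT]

━━━━━━┓                                             
      ┃                                             
──────┨                                             
      ┃                                             
      ┃                                             
      ┃                                             
      ┃                                             
      ┃                                             
      ┃                                             
      ┃                                             
      ┃                                             
      ┃                                             
      ┃                                             
      ┃                                             
      ┃                                             
      ┃                                             


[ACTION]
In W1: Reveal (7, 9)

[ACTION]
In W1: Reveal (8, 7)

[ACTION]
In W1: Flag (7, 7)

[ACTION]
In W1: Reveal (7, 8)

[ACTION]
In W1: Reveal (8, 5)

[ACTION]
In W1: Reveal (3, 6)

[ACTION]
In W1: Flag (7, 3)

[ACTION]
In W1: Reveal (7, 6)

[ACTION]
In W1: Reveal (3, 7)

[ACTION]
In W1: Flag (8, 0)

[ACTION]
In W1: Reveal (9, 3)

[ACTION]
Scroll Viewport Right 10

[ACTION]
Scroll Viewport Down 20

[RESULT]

      ┃                                             
      ┃                                             
      ┃                                             
      ┃                                             
      ┃                                             
      ┃                                             
      ┃                                             
━━━━━━┛                                             
  ┃                                                 
  ┃                                                 
  ┃                                                 
  ┃                                                 
━━┛                                                 
                                                    
                                                    
                                                    


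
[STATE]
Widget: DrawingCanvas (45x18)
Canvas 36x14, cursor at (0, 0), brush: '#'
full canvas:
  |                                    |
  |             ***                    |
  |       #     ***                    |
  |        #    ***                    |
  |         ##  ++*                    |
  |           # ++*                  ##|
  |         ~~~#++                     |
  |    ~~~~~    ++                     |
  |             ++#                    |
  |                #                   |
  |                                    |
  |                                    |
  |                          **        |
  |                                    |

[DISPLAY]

+                                            
             ***                             
       #     ***                             
        #    ***                             
         ##  ++*                             
           # ++*                  ##         
         ~~~#++                              
    ~~~~~    ++                              
             ++#                             
                #                            
                                             
                                             
                          **                 
                                             
                                             
                                             
                                             
                                             


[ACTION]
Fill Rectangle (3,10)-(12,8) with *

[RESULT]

+                                            
             ***                             
       #     ***                             
        ***  ***                             
        ***  ++*                             
        ***# ++*                  ##         
        ***~#++                              
    ~~~~***  ++                              
        ***  ++#                             
        ***     #                            
        ***                                  
        ***                                  
        ***               **                 
                                             
                                             
                                             
                                             
                                             


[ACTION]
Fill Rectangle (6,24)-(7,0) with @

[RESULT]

+                                            
             ***                             
       #     ***                             
        ***  ***                             
        ***  ++*                             
        ***# ++*                  ##         
@@@@@@@@@@@@@@@@@@@@@@@@@                    
@@@@@@@@@@@@@@@@@@@@@@@@@                    
        ***  ++#                             
        ***     #                            
        ***                                  
        ***                                  
        ***               **                 
                                             
                                             
                                             
                                             
                                             


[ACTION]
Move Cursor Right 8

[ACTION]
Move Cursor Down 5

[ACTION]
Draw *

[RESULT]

                                             
             ***                             
       #     ***                             
        ***  ***                             
        ***  ++*                             
        ***# ++*                  ##         
@@@@@@@@@@@@@@@@@@@@@@@@@                    
@@@@@@@@@@@@@@@@@@@@@@@@@                    
        ***  ++#                             
        ***     #                            
        ***                                  
        ***                                  
        ***               **                 
                                             
                                             
                                             
                                             
                                             
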